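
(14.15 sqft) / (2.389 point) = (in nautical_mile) 0.8422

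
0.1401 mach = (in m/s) 47.7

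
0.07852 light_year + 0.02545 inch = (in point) 2.106e+18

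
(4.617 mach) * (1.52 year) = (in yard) 8.241e+10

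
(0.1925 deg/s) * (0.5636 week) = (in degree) 6.562e+04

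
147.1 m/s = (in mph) 329.1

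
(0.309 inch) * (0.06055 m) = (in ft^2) 0.005115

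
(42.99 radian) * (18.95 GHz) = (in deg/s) 4.668e+13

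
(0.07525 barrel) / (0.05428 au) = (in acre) 3.641e-16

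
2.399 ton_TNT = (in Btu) 9.514e+06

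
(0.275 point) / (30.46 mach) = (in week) 1.547e-14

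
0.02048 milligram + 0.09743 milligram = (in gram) 0.0001179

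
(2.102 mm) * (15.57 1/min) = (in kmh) 0.001964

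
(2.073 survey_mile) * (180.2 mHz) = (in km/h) 2164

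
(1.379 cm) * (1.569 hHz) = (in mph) 4.84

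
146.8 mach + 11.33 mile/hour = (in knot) 9.717e+04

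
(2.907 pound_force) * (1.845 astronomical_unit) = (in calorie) 8.53e+11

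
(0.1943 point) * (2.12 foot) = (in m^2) 4.429e-05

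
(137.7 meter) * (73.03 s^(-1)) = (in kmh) 3.62e+04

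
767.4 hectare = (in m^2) 7.674e+06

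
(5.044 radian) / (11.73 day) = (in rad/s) 4.977e-06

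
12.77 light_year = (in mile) 7.507e+13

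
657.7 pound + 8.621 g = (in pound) 657.7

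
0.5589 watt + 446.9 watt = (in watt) 447.5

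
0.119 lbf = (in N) 0.5293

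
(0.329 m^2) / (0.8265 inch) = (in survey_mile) 0.009738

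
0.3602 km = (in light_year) 3.807e-14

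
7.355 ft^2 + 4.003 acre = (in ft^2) 1.744e+05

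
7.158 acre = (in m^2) 2.897e+04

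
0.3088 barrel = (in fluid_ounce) 1660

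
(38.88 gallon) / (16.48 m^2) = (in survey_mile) 5.549e-06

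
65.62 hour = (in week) 0.3906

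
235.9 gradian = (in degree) 212.3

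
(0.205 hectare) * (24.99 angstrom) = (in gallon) 0.001353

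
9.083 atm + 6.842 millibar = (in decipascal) 9.21e+06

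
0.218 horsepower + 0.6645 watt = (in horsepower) 0.2189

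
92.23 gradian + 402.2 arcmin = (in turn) 0.2492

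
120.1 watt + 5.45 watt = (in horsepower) 0.1684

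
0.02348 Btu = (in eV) 1.546e+20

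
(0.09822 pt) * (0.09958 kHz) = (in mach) 1.013e-05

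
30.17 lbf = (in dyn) 1.342e+07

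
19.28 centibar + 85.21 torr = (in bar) 0.3064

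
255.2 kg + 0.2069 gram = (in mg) 2.552e+08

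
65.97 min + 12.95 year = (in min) 6.807e+06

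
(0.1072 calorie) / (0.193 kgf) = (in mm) 237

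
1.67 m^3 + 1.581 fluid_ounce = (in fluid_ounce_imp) 5.878e+04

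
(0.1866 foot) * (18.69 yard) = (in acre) 0.0002402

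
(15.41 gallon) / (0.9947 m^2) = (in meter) 0.05864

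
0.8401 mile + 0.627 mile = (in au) 1.578e-08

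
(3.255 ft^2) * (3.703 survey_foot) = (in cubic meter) 0.3413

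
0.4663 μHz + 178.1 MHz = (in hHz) 1.781e+06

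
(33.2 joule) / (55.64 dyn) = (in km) 59.67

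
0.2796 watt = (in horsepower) 0.0003749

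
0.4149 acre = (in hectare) 0.1679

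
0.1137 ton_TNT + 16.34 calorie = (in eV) 2.969e+27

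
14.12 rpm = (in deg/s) 84.72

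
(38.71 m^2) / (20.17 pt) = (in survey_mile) 3.38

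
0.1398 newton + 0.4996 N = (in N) 0.6394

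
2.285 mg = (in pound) 5.038e-06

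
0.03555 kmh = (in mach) 2.9e-05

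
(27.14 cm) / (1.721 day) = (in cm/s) 0.0001825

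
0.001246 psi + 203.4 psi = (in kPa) 1402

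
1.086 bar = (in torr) 814.6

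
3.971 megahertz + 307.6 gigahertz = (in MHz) 3.076e+05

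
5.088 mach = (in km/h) 6237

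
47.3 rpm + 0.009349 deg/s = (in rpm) 47.3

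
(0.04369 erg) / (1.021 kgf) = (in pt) 1.237e-06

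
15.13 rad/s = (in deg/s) 866.9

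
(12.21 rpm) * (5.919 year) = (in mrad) 2.387e+11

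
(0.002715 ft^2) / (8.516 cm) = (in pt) 8.396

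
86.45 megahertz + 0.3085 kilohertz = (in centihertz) 8.645e+09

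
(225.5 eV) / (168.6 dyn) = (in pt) 6.074e-11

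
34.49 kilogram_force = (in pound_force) 76.04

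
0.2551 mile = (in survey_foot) 1347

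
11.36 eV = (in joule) 1.82e-18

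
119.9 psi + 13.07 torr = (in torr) 6214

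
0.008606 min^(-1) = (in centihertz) 0.01434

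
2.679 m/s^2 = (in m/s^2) 2.679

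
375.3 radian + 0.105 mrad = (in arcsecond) 7.741e+07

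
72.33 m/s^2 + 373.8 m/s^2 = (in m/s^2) 446.1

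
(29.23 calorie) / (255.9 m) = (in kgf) 0.04873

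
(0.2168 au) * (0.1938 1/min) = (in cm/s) 1.048e+10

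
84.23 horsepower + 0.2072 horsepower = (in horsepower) 84.44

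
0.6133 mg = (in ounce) 2.163e-05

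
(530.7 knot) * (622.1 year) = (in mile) 3.328e+09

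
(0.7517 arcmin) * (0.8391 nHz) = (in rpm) 1.752e-12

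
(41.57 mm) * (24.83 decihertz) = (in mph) 0.2309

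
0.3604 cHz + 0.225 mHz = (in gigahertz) 3.829e-12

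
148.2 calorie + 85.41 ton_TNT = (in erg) 3.574e+18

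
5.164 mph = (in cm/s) 230.9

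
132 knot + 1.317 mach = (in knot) 1004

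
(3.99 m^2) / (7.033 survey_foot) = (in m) 1.861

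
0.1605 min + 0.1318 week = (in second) 7.972e+04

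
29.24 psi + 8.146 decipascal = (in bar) 2.016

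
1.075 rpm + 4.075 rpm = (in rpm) 5.15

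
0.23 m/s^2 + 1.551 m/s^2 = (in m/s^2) 1.781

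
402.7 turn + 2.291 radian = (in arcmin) 8.706e+06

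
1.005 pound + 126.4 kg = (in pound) 279.7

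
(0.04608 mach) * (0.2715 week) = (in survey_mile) 1601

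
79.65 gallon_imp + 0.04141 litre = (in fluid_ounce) 1.225e+04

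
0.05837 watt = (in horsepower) 7.828e-05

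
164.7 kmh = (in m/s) 45.75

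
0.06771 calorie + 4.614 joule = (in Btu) 0.004642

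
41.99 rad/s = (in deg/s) 2406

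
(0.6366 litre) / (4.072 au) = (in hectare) 1.045e-19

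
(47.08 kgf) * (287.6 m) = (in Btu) 125.9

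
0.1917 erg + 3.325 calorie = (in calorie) 3.325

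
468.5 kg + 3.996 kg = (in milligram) 4.725e+08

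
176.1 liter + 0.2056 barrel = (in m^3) 0.2088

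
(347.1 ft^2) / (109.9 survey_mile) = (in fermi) 1.823e+11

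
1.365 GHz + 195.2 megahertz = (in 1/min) 9.361e+10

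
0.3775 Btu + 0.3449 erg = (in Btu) 0.3775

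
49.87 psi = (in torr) 2579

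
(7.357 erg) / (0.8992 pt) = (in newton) 0.002319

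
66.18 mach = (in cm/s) 2.253e+06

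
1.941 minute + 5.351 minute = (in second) 437.5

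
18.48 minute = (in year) 3.516e-05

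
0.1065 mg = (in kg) 1.065e-07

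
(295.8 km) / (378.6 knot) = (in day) 0.01758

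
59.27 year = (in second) 1.869e+09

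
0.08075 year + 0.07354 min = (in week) 4.211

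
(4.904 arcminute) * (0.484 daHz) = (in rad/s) 0.006904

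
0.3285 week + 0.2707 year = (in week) 14.44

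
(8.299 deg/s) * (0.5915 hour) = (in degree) 1.767e+04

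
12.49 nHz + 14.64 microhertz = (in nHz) 1.465e+04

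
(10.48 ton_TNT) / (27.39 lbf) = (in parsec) 1.166e-08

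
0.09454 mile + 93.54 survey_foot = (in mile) 0.1123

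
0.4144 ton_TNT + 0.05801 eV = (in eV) 1.082e+28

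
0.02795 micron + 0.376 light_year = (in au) 2.378e+04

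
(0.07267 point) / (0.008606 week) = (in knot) 9.574e-09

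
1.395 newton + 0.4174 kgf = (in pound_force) 1.234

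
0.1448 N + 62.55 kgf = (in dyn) 6.136e+07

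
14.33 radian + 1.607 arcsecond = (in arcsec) 2.956e+06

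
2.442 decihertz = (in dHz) 2.442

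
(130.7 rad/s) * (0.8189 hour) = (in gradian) 2.453e+07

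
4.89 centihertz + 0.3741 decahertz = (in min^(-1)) 227.4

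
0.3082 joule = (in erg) 3.082e+06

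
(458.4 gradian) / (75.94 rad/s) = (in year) 3.007e-09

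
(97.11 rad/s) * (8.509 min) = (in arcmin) 1.704e+08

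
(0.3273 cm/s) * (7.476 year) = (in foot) 2.532e+06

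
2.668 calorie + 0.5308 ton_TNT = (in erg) 2.221e+16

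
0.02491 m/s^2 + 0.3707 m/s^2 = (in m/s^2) 0.3956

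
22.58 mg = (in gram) 0.02258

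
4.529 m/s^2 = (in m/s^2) 4.529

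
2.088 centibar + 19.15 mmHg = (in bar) 0.04641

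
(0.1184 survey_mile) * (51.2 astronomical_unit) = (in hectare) 1.459e+11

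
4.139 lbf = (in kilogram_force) 1.877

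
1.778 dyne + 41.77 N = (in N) 41.77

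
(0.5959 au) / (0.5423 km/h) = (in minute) 9.863e+09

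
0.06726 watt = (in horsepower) 9.02e-05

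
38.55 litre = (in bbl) 0.2425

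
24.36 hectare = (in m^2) 2.436e+05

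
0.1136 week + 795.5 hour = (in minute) 4.888e+04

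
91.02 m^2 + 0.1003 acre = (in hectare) 0.04969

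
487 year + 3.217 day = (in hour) 4.266e+06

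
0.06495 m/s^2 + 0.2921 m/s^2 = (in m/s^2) 0.3571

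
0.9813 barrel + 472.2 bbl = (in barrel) 473.2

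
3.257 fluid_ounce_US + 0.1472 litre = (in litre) 0.2435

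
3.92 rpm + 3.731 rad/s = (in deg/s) 237.3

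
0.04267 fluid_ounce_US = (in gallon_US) 0.0003334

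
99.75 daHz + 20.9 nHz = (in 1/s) 997.5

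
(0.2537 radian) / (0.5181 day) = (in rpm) 5.412e-05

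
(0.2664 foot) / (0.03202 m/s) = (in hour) 0.0007044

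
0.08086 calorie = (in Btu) 0.0003207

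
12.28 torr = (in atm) 0.01616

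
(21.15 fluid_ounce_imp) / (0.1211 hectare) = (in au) 3.317e-18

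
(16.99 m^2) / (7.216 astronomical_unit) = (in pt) 4.461e-08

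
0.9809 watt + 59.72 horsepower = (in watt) 4.453e+04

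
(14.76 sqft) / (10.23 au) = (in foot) 2.94e-12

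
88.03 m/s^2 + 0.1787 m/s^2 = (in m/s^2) 88.21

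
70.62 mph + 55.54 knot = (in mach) 0.1766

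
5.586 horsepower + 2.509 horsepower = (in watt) 6036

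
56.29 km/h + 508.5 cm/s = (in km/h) 74.6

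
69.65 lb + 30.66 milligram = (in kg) 31.59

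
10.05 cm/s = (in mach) 0.0002952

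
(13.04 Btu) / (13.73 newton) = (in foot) 3288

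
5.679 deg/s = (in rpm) 0.9465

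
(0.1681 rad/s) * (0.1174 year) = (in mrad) 6.224e+08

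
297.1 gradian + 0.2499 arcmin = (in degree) 267.4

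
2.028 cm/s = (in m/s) 0.02028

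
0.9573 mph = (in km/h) 1.541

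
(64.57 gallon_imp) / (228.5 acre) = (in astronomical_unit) 2.122e-18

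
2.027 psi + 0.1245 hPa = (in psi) 2.029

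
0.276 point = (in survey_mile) 6.05e-08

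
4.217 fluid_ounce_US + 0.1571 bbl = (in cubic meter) 0.0251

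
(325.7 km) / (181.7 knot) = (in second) 3484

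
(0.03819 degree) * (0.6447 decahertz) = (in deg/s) 0.2462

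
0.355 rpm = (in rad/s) 0.03718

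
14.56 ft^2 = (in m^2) 1.353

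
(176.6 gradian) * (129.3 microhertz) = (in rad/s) 0.0003587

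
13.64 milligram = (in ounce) 0.0004811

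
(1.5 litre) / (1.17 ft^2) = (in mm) 13.8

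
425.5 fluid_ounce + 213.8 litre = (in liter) 226.4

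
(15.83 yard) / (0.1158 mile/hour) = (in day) 0.003236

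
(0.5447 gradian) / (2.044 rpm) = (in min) 0.0006662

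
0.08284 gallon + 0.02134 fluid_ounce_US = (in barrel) 0.001976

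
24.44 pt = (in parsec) 2.794e-19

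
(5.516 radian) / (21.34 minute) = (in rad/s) 0.004308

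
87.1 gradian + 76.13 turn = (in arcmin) 1.649e+06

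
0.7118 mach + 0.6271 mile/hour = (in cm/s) 2.426e+04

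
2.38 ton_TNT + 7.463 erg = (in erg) 9.958e+16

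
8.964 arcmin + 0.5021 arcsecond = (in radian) 0.00261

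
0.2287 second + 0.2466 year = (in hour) 2160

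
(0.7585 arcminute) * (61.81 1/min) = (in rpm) 0.002171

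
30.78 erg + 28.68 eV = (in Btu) 2.917e-09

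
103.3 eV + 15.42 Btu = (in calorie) 3888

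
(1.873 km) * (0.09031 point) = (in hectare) 5.967e-06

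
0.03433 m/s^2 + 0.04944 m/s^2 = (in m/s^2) 0.08377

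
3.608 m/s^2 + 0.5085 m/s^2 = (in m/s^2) 4.117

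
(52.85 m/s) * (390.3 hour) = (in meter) 7.426e+07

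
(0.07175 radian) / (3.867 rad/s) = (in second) 0.01855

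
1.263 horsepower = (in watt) 941.8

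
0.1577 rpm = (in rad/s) 0.01651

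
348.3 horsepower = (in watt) 2.597e+05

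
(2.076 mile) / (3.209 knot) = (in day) 0.02342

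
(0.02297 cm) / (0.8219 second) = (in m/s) 0.0002795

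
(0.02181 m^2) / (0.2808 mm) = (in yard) 84.94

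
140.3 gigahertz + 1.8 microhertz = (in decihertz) 1.403e+12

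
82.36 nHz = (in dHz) 8.236e-07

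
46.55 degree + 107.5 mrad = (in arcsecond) 1.898e+05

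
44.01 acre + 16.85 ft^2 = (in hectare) 17.81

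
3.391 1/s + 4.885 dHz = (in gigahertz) 3.88e-09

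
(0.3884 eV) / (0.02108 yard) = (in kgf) 3.292e-19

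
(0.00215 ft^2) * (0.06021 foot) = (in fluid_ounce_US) 0.124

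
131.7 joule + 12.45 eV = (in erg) 1.317e+09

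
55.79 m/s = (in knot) 108.4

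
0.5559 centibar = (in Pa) 555.9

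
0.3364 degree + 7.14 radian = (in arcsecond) 1.474e+06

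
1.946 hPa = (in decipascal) 1946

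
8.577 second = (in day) 9.927e-05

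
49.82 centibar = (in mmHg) 373.7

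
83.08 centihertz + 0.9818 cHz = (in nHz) 8.406e+08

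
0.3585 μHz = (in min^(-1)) 2.151e-05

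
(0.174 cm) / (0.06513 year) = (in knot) 1.647e-09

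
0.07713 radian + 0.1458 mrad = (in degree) 4.428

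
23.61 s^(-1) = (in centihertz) 2361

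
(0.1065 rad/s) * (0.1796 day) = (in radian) 1653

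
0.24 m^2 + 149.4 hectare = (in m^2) 1.494e+06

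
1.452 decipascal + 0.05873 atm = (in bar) 0.05951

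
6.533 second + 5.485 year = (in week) 286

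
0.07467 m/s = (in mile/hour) 0.167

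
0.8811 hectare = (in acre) 2.177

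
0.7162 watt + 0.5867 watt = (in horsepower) 0.001747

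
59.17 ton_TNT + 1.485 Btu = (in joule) 2.476e+11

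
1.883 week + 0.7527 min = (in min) 1.898e+04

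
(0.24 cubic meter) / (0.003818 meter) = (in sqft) 676.6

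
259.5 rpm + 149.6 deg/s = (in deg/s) 1707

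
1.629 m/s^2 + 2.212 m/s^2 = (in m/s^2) 3.841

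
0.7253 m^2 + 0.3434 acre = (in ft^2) 1.497e+04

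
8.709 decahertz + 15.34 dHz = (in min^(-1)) 5317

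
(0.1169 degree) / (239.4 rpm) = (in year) 2.581e-12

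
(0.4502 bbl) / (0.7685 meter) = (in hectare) 9.314e-06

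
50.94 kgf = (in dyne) 4.996e+07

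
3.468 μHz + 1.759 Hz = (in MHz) 1.759e-06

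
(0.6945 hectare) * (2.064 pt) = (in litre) 5057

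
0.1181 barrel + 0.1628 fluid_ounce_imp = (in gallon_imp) 4.131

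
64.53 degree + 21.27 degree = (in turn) 0.2383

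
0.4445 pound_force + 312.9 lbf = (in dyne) 1.394e+08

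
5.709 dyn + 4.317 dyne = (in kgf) 1.022e-05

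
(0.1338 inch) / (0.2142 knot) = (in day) 3.57e-07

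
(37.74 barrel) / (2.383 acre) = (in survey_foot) 0.002041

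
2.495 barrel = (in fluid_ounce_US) 1.341e+04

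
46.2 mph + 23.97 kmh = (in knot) 53.09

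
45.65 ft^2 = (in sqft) 45.65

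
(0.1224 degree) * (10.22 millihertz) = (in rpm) 0.0002085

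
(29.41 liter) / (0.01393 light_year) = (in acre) 5.514e-20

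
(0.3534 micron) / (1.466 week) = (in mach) 1.171e-15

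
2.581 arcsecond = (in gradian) 0.0007966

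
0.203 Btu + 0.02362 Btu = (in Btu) 0.2266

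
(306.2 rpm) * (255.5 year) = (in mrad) 2.584e+14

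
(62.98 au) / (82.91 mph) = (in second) 2.542e+11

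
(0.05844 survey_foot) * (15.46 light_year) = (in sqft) 2.804e+16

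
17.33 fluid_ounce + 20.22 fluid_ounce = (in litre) 1.11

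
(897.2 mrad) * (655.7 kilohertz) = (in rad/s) 5.883e+05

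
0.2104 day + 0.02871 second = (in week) 0.03006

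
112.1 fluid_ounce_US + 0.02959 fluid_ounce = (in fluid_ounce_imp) 116.7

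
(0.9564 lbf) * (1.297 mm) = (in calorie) 0.001319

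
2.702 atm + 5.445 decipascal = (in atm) 2.702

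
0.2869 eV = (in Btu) 4.357e-23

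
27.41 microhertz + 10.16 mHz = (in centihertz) 1.019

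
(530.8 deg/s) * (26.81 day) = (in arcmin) 7.377e+10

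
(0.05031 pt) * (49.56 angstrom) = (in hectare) 8.796e-18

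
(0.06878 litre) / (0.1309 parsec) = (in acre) 4.208e-24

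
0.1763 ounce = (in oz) 0.1763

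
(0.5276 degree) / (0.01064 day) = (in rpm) 9.565e-05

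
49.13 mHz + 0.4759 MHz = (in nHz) 4.759e+14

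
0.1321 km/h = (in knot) 0.07133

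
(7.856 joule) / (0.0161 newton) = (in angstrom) 4.88e+12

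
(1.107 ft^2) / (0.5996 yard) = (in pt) 531.7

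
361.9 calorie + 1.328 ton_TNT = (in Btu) 5.266e+06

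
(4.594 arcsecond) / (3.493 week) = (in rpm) 1.007e-10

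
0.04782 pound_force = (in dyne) 2.127e+04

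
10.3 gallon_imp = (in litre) 46.82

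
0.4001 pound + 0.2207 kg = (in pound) 0.8867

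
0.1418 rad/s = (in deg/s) 8.125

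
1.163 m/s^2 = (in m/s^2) 1.163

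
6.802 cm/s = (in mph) 0.1522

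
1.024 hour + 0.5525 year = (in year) 0.5526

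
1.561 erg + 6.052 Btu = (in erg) 6.385e+10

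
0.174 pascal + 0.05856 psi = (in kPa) 0.4039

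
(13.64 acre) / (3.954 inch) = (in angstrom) 5.496e+15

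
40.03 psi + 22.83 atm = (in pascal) 2.589e+06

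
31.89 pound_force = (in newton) 141.9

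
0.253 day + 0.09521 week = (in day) 0.9195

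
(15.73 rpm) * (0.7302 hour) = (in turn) 689.2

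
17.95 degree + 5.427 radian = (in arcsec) 1.184e+06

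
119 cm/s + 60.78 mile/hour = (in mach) 0.08329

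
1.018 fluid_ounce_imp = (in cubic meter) 2.892e-05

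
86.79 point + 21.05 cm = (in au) 1.612e-12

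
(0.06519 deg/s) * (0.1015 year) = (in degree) 2.087e+05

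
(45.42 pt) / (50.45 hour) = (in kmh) 3.176e-07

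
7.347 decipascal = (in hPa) 0.007347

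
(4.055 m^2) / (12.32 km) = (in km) 3.291e-07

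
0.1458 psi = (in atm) 0.009921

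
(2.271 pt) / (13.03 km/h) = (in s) 0.0002213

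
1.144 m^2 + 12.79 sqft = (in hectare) 0.0002332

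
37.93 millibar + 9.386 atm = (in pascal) 9.548e+05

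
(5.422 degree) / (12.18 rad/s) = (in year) 2.464e-10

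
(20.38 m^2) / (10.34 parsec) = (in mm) 6.388e-14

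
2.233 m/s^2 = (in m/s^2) 2.233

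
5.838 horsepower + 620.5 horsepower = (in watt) 4.671e+05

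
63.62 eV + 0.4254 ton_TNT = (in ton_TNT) 0.4254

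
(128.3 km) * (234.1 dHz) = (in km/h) 1.081e+07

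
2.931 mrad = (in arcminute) 10.08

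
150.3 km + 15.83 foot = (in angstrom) 1.503e+15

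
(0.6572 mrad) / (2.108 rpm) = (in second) 0.002977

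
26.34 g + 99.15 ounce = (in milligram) 2.837e+06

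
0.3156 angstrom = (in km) 3.156e-14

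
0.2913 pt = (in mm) 0.1028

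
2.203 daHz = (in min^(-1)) 1322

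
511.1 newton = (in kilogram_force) 52.12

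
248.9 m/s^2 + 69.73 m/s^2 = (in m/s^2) 318.6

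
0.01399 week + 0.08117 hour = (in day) 0.1013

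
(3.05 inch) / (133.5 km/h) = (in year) 6.624e-11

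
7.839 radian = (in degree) 449.1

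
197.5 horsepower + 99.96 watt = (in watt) 1.474e+05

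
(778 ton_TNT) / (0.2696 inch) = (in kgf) 4.847e+13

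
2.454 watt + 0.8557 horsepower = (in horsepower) 0.859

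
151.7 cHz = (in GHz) 1.517e-09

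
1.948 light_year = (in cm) 1.843e+18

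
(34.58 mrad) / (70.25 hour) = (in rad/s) 1.367e-07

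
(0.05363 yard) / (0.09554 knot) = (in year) 3.164e-08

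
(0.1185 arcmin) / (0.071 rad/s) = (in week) 8.027e-10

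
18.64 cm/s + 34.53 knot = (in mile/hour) 40.15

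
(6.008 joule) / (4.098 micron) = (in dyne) 1.466e+11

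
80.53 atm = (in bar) 81.6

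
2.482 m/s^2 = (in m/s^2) 2.482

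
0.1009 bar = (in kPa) 10.09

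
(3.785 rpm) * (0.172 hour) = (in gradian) 1.562e+04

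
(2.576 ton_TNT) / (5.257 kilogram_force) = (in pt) 5.926e+11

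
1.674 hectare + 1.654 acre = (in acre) 5.791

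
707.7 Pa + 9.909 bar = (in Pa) 9.916e+05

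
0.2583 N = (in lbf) 0.05807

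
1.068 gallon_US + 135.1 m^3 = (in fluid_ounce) 4.568e+06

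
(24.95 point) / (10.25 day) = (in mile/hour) 2.223e-08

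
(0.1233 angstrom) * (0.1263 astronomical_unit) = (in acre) 5.757e-05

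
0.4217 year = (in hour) 3694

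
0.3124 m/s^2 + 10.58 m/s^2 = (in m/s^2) 10.89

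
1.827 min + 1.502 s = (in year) 3.524e-06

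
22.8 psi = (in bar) 1.572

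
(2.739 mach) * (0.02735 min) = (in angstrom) 1.53e+13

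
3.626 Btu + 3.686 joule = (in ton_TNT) 9.152e-07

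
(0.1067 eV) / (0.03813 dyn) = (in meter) 4.483e-14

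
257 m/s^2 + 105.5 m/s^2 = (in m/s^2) 362.5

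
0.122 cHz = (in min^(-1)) 0.0732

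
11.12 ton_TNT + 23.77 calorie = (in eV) 2.904e+29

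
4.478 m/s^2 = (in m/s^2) 4.478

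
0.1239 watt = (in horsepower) 0.0001662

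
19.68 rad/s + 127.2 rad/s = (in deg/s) 8416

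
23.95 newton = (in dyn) 2.395e+06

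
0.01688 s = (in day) 1.954e-07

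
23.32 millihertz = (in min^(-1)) 1.399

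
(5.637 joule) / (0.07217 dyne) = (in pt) 2.214e+10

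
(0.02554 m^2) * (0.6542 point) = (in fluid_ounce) 0.1993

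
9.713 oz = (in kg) 0.2754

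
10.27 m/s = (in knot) 19.96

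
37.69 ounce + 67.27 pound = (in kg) 31.58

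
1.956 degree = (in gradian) 2.173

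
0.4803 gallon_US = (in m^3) 0.001818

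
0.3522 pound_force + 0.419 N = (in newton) 1.986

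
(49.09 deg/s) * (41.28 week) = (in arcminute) 7.354e+10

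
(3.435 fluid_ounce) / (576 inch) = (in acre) 1.716e-09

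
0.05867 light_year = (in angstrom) 5.551e+24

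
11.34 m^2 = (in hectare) 0.001134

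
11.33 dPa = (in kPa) 0.001133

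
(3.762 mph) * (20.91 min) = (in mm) 2.11e+06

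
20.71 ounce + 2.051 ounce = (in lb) 1.423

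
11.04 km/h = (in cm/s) 306.7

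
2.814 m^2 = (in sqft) 30.29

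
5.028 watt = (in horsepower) 0.006743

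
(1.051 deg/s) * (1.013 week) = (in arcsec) 2.318e+09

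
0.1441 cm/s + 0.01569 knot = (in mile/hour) 0.02128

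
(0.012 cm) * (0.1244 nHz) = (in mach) 4.384e-17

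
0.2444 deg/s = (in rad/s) 0.004266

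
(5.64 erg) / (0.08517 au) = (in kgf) 4.514e-18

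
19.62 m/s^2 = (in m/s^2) 19.62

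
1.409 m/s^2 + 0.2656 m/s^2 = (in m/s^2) 1.675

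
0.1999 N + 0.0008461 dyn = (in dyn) 1.999e+04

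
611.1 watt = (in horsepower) 0.8195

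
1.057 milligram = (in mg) 1.057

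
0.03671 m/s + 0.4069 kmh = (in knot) 0.2911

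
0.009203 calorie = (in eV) 2.403e+17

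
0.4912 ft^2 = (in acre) 1.128e-05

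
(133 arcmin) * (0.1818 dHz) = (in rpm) 0.006716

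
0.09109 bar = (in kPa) 9.109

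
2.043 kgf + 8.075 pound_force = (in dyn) 5.595e+06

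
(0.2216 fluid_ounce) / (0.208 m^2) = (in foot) 0.0001034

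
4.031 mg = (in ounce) 0.0001422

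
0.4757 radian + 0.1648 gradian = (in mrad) 478.3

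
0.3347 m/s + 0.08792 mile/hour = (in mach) 0.001098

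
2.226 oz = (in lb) 0.1391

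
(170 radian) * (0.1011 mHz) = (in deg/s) 0.9847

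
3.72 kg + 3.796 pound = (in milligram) 5.442e+06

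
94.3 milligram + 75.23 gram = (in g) 75.32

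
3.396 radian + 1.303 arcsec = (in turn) 0.5405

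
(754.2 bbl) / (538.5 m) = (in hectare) 2.227e-05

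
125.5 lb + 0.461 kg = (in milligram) 5.739e+07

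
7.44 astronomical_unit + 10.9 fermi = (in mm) 1.113e+15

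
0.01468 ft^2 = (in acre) 3.37e-07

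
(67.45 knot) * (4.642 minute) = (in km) 9.664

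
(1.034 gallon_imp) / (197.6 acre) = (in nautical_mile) 3.174e-12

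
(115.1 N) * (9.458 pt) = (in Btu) 0.000364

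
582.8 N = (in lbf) 131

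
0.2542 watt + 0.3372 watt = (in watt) 0.5914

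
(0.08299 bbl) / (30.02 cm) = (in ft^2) 0.4731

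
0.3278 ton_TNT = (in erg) 1.372e+16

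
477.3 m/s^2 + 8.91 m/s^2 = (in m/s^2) 486.2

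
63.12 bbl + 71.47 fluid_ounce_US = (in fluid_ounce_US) 3.394e+05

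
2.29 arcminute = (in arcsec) 137.4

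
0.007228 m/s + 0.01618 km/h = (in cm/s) 1.172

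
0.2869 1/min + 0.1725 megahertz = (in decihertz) 1.725e+06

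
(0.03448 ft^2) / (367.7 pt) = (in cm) 2.469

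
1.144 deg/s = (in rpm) 0.1907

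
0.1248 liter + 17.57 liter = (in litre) 17.69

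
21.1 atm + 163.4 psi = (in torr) 2.449e+04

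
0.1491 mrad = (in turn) 2.373e-05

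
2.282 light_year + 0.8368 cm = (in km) 2.159e+13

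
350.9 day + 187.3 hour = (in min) 5.165e+05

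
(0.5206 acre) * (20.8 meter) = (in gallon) 1.158e+07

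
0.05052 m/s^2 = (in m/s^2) 0.05052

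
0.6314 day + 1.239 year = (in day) 452.9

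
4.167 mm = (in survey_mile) 2.589e-06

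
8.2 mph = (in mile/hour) 8.2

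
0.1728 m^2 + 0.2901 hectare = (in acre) 0.7169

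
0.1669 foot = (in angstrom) 5.087e+08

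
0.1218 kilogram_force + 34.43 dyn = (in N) 1.195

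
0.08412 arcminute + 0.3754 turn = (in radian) 2.359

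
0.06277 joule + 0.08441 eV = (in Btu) 5.949e-05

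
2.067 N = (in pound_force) 0.4647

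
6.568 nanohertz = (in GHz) 6.568e-18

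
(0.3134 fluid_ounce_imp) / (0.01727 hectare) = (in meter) 5.156e-08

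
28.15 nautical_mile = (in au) 3.485e-07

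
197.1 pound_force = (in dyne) 8.767e+07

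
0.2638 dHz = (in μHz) 2.638e+04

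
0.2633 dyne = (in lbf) 5.919e-07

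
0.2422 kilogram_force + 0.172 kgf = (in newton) 4.062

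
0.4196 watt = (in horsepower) 0.0005627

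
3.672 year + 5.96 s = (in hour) 3.217e+04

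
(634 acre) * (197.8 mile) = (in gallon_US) 2.158e+14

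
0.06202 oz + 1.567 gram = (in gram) 3.325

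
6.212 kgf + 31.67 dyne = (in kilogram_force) 6.212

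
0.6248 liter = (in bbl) 0.00393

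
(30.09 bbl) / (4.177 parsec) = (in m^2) 3.712e-17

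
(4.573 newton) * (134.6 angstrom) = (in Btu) 5.834e-11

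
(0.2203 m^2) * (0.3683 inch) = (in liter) 2.061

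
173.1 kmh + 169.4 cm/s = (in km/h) 179.2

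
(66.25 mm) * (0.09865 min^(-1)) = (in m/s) 0.0001089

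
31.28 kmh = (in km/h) 31.28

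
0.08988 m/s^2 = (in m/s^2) 0.08988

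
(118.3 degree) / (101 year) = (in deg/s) 3.714e-08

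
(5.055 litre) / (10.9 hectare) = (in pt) 0.0001315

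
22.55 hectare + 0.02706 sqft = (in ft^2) 2.427e+06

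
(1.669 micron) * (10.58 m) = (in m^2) 1.766e-05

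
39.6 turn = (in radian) 248.8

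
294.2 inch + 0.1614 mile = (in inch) 1.052e+04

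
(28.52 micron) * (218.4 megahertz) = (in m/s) 6229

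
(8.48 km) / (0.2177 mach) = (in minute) 1.907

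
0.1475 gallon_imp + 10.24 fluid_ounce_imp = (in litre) 0.9615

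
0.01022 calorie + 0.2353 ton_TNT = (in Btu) 9.331e+05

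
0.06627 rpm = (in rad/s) 0.00694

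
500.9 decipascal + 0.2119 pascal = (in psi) 0.007296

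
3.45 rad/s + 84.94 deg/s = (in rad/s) 4.932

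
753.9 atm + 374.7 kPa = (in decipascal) 7.676e+08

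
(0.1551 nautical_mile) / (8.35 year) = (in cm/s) 0.0001091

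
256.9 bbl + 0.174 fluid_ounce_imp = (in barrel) 256.9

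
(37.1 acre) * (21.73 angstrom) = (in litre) 0.3263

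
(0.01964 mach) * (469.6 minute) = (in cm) 1.884e+07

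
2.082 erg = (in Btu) 1.973e-10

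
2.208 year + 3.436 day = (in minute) 1.165e+06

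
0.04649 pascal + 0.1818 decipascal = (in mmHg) 0.0004851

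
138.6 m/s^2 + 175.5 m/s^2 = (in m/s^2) 314.1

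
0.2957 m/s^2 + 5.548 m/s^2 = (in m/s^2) 5.844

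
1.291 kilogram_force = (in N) 12.66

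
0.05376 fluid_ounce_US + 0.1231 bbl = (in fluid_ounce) 661.8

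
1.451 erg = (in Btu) 1.375e-10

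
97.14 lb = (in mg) 4.406e+07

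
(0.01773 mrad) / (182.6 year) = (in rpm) 2.94e-14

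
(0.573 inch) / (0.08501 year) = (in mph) 1.214e-08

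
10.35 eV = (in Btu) 1.572e-21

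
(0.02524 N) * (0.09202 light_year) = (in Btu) 2.083e+10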